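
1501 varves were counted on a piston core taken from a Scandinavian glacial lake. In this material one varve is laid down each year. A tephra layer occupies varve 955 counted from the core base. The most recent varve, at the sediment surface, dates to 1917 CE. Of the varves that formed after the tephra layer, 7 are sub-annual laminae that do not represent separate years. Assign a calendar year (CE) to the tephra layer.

1378 CE

The tephra layer sits at varve 955 from the core base, so 1501 − 955 = 546 varves formed after it.
Excluding 7 false varves: 546 − 7 = 539.
The varve at the sediment surface is 1917 CE, so the tephra layer dates to 1917 − 539 = 1378 CE.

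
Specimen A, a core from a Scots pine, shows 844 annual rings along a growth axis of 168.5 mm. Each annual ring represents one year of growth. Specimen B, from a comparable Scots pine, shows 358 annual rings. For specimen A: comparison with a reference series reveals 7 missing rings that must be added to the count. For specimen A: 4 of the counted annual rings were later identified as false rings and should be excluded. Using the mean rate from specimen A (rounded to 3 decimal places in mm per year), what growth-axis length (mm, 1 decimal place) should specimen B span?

71.2 mm

Specimen A: after corrections the count is 844 − 4 + 7 = 847 annual rings.
A: Extension rate ≈ 168.5 / 847 = 0.199 mm per year.
Length of B = 0.199 × 358 = 71.2 mm.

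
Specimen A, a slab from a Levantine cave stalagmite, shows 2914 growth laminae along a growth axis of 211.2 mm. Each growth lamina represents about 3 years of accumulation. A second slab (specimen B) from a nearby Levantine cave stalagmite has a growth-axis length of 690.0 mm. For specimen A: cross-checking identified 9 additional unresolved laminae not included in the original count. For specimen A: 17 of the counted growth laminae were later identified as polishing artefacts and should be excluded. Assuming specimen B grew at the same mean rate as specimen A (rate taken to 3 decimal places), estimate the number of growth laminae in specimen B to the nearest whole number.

Specimen A: true growth lamina count = 2914 − 17 + 9 = 2906.
Specimen A: 2906 growth laminae at 3 years each span 2906 × 3 = 8718 years.
A: Extension rate ≈ 211.2 / 8718 = 0.024 mm per year.
B spans 690.0 / 0.024 = 28750.00 years; at 3 years per growth lamina that is 28750.00 / 3 ≈ 9583 growth laminae.

9583 growth laminae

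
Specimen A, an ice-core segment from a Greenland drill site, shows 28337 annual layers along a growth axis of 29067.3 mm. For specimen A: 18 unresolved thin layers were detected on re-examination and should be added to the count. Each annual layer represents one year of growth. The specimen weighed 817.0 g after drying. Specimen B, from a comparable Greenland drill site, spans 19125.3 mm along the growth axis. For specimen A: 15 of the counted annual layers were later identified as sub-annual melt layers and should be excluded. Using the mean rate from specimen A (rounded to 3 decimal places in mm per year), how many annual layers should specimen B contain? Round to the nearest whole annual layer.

18641 annual layers

Specimen A: correcting the raw count gives 28337 − 15 + 18 = 28340 true annual layers.
A: 29067.3 mm over 28340 years gives 29067.3 / 28340 ≈ 1.026 mm/yr.
Specimen B: 19125.3 mm / 1.026 mm per year = 18640.64 years ≈ 18641 annual layers.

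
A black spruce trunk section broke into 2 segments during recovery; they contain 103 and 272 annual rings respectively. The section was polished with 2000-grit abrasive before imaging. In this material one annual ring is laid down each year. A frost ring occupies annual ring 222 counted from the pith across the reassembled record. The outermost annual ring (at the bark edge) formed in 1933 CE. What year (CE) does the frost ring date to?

Total annual rings = 103 + 272 = 375.
375 − 222 = 153 annual rings lie beyond the frost ring toward the bark edge.
Counting back 153 years from 1933 CE places the frost ring in 1933 − 153 = 1780 CE.

1780 CE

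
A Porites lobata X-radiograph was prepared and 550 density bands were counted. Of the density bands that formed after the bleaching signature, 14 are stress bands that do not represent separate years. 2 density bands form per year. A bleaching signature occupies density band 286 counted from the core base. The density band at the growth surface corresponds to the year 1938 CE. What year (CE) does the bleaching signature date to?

550 − 286 = 264 density bands lie beyond the bleaching signature toward the growth surface.
Excluding 14 false density bands: 264 − 14 = 250.
250 density bands at 2 per year is 250 / 2 = 125 years.
Counting back 125 years from 1938 CE places the bleaching signature in 1938 − 125 = 1813 CE.

1813 CE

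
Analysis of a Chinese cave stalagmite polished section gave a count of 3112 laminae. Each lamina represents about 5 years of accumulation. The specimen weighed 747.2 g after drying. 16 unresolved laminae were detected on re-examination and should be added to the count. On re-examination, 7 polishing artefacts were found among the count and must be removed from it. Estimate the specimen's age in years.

After corrections the count is 3112 − 7 + 16 = 3121 laminae.
Multiplying by 5 years per lamina: 3121 × 5 = 15605 years.

15605 years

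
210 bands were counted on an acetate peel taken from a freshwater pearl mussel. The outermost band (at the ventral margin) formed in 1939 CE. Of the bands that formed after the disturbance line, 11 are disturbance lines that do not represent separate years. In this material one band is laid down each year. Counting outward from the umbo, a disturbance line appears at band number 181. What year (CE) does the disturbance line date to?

1921 CE

210 − 181 = 29 bands lie beyond the disturbance line toward the ventral margin.
Removing the 11 false bands leaves 29 − 11 = 18 true bands beyond the disturbance line.
Counting back 18 years from 1939 CE places the disturbance line in 1939 − 18 = 1921 CE.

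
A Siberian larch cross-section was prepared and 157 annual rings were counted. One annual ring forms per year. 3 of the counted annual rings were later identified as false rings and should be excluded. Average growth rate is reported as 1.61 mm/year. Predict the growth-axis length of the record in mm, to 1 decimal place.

Correcting the raw count gives 157 − 3 = 154 true annual rings.
Predicted length = 1.61 mm/year × 154 years = 247.9 mm.

247.9 mm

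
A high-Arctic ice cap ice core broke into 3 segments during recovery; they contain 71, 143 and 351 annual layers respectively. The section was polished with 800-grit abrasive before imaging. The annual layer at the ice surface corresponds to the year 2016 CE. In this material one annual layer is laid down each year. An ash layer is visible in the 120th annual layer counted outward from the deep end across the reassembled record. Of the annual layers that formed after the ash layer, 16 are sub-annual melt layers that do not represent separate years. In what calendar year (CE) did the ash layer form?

1587 CE

Total annual layers = 71 + 143 + 351 = 565.
The ash layer sits at annual layer 120 from the deep end, so 565 − 120 = 445 annual layers formed after it.
Excluding 16 false annual layers: 445 − 16 = 429.
Counting back 429 years from 2016 CE places the ash layer in 2016 − 429 = 1587 CE.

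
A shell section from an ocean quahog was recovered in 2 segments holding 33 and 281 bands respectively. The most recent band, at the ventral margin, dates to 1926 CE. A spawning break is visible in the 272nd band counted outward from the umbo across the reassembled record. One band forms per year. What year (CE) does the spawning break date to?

1884 CE

Total bands = 33 + 281 = 314.
314 − 272 = 42 bands lie beyond the spawning break toward the ventral margin.
Counting back 42 years from 1926 CE places the spawning break in 1926 − 42 = 1884 CE.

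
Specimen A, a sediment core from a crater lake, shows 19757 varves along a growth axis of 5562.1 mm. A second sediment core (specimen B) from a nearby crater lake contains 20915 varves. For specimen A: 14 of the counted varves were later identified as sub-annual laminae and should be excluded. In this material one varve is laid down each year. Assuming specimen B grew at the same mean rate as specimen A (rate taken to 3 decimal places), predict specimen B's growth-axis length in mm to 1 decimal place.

5898.0 mm

Specimen A: adjusted count: 19757 − 14 = 19743 varves.
A: Extension rate ≈ 5562.1 / 19743 = 0.282 mm/year.
B's length ≈ 0.282 × 20915 = 5898.0 mm.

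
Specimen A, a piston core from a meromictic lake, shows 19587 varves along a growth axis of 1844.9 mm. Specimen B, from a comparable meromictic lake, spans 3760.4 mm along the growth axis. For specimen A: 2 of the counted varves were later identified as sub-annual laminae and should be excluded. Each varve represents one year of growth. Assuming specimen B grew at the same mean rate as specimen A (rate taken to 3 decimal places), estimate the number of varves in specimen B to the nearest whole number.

Specimen A: adjusted count: 19587 − 2 = 19585 varves.
A: Extension rate ≈ 1844.9 / 19585 = 0.094 mm/yr.
Specimen B: 3760.4 mm / 0.094 mm per year = 40004.26 years ≈ 40004 varves.

40004 varves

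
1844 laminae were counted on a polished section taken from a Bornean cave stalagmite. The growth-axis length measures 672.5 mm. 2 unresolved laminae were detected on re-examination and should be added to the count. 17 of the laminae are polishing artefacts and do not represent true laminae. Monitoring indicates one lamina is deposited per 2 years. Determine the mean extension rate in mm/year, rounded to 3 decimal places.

True lamina count = 1844 − 17 + 2 = 1829.
At 2 years per lamina, 1829 × 2 = 3658 years.
Extension rate ≈ 672.5 / 3658 = 0.184 mm/year.

0.184 mm/year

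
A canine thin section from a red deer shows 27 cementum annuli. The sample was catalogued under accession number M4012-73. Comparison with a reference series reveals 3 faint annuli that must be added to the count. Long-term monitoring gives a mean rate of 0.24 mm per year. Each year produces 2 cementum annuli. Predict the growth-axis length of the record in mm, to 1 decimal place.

Correcting the raw count gives 27 + 3 = 30 true cementum annuli.
30 cementum annuli at 2 per year is 30 / 2 = 15 years.
Predicted length = 0.24 mm/year × 15 years = 3.6 mm.

3.6 mm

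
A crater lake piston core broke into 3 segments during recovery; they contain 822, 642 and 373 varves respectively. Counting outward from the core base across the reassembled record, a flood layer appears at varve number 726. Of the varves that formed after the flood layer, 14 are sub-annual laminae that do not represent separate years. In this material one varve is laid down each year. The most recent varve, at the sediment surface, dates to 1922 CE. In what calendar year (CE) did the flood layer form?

825 CE

Total varves = 822 + 642 + 373 = 1837.
1837 − 726 = 1111 varves lie beyond the flood layer toward the sediment surface.
1111 − 14 false = 1097 true varves after the flood layer.
1922 − 1097 = 825 CE.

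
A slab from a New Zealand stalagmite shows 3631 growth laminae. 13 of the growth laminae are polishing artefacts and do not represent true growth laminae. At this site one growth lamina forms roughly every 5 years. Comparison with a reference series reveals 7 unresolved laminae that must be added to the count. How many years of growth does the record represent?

18125 yr

After corrections the count is 3631 − 13 + 7 = 3625 growth laminae.
Multiplying by 5 years per growth lamina: 3625 × 5 = 18125 years.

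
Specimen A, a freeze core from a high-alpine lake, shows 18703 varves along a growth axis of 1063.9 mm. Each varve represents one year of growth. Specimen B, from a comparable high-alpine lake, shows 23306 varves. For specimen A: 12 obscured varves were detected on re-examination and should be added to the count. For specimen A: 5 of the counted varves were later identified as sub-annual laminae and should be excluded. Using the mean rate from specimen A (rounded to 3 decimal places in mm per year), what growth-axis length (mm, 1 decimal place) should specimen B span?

Specimen A: adjusted count: 18703 − 5 + 12 = 18710 varves.
A: Extension rate ≈ 1063.9 / 18710 = 0.057 mm/yr.
For B, 0.057 mm/year × 23306 years = 1328.4 mm.

1328.4 mm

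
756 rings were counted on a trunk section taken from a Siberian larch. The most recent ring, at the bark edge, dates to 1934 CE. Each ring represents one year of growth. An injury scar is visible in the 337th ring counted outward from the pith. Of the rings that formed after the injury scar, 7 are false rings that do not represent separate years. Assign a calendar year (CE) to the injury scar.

756 − 337 = 419 rings lie beyond the injury scar toward the bark edge.
Removing the 7 false rings leaves 419 − 7 = 412 true rings beyond the injury scar.
Counting back 412 years from 1934 CE places the injury scar in 1934 − 412 = 1522 CE.

1522 CE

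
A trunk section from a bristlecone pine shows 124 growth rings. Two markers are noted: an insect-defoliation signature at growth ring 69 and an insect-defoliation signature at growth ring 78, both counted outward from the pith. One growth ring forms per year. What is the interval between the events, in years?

9 years

78 − 69 = 9 growth rings lie between the two events.
One growth ring per year makes the interval 9 years.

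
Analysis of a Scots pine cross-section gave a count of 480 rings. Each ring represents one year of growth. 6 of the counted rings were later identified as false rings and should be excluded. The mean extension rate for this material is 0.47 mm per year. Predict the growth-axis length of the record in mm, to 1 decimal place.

True ring count = 480 − 6 = 474.
Predicted length = 0.47 mm/year × 474 years = 222.8 mm.

222.8 mm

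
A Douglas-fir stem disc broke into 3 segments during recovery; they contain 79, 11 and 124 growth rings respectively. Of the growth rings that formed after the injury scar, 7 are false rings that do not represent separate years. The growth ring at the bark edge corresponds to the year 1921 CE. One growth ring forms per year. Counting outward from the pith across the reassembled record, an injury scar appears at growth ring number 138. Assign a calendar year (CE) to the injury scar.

Total growth rings = 79 + 11 + 124 = 214.
Between growth ring 138 and the bark edge there are 214 − 138 = 76 growth rings.
Excluding 7 false growth rings: 76 − 7 = 69.
1921 − 69 = 1852 CE.

1852 CE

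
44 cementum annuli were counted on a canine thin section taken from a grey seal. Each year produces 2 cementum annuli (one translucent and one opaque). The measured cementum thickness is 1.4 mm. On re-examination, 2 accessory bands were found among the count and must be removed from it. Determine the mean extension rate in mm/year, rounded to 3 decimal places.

Adjusted count: 44 − 2 = 42 cementum annuli.
Dividing by 2 cementum annuli per year: 42 / 2 = 21 years.
Mean rate = 1.4 mm / 21 years ≈ 0.067 mm/year.

0.067 mm/year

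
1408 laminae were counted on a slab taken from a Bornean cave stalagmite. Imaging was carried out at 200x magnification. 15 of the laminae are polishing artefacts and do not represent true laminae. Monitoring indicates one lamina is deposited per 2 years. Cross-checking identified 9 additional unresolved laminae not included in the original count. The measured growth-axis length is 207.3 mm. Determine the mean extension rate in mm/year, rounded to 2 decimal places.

0.07 mm/year

True lamina count = 1408 − 15 + 9 = 1402.
Multiplying by 2 years per lamina: 1402 × 2 = 2804 years.
207.3 mm over 2804 years gives 207.3 / 2804 ≈ 0.07 mm/year.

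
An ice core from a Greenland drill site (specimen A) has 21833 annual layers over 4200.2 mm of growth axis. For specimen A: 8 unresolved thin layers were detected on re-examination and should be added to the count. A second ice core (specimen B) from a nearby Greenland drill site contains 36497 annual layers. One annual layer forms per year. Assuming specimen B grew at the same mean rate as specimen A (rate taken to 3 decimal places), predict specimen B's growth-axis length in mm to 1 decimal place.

7007.4 mm

Specimen A: after corrections the count is 21833 + 8 = 21841 annual layers.
A: Mean rate = 4200.2 mm / 21841 years ≈ 0.192 mm/year.
For B, 0.192 mm/year × 36497 years = 7007.4 mm.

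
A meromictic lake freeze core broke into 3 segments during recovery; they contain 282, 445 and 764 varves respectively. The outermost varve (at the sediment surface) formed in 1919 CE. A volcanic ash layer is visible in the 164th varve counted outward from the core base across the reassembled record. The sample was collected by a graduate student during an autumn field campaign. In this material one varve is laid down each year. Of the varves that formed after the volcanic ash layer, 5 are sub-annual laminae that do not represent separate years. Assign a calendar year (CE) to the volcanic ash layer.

597 CE

Total varves = 282 + 445 + 764 = 1491.
The volcanic ash layer sits at varve 164 from the core base, so 1491 − 164 = 1327 varves formed after it.
Removing the 5 false varves leaves 1327 − 5 = 1322 true varves beyond the volcanic ash layer.
Counting back 1322 years from 1919 CE places the volcanic ash layer in 1919 − 1322 = 597 CE.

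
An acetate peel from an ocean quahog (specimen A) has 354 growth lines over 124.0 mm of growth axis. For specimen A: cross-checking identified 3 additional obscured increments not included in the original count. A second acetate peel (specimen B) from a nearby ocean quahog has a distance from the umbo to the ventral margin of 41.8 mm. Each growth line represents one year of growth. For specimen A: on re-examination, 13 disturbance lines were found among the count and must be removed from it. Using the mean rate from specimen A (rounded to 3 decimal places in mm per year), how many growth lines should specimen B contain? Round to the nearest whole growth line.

Specimen A: after corrections the count is 354 − 13 + 3 = 344 growth lines.
A: Mean rate = 124.0 mm / 344 years ≈ 0.360 mm/year.
B spans 41.8 / 0.360 = 116.11 years ≈ 116 growth lines.

116 growth lines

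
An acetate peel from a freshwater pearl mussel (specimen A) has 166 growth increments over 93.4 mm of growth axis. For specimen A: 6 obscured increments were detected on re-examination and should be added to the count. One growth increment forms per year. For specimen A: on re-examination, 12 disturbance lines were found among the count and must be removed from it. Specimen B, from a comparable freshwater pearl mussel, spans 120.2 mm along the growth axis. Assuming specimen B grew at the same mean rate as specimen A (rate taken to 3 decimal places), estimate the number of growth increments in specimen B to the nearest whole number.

Specimen A: adjusted count: 166 − 12 + 6 = 160 growth increments.
A: 93.4 mm over 160 years gives 93.4 / 160 ≈ 0.584 mm/yr.
Specimen B: 120.2 mm / 0.584 mm per year = 205.82 years ≈ 206 growth increments.

206 growth increments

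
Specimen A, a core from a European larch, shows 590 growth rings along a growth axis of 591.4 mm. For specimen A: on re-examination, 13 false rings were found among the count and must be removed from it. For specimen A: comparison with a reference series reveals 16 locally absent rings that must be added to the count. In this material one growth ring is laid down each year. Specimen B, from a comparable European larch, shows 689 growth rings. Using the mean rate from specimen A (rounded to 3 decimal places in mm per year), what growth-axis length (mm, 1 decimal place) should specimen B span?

686.9 mm

Specimen A: true growth ring count = 590 − 13 + 16 = 593.
A: 591.4 mm over 593 years gives 591.4 / 593 ≈ 0.997 mm per year.
B's length ≈ 0.997 × 689 = 686.9 mm.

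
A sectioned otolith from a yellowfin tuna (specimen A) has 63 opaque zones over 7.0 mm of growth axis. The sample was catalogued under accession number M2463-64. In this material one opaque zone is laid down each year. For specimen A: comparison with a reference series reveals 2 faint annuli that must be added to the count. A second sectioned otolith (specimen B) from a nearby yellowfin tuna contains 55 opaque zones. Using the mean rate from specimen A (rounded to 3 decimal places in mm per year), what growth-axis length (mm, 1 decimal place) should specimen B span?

Specimen A: true opaque zone count = 63 + 2 = 65.
A: 7.0 mm over 65 years gives 7.0 / 65 ≈ 0.108 mm per year.
B's length ≈ 0.108 × 55 = 5.9 mm.

5.9 mm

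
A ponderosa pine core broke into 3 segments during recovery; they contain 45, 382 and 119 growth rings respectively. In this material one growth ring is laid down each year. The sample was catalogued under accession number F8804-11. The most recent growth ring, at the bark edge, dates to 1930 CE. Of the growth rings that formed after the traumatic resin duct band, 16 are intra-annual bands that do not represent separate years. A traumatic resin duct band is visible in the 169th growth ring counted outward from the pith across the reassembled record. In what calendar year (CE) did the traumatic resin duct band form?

1569 CE

Total growth rings = 45 + 382 + 119 = 546.
The traumatic resin duct band sits at growth ring 169 from the pith, so 546 − 169 = 377 growth rings formed after it.
Excluding 16 false growth rings: 377 − 16 = 361.
1930 − 361 = 1569 CE.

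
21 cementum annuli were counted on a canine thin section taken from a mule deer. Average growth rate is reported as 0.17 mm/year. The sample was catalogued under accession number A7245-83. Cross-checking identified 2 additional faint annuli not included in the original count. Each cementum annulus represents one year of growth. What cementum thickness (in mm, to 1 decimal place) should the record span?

3.9 mm

After corrections the count is 21 + 2 = 23 cementum annuli.
Length ≈ 0.17 × 23 = 3.9 mm.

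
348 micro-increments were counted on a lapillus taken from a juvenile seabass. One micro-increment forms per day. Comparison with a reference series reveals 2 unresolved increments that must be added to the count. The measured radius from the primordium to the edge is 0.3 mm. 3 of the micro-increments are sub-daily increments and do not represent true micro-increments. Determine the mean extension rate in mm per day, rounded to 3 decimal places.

Correcting the raw count gives 348 − 3 + 2 = 347 true micro-increments.
0.3 mm over 347 days gives 0.3 / 347 ≈ 0.001 mm per day.

0.001 mm per day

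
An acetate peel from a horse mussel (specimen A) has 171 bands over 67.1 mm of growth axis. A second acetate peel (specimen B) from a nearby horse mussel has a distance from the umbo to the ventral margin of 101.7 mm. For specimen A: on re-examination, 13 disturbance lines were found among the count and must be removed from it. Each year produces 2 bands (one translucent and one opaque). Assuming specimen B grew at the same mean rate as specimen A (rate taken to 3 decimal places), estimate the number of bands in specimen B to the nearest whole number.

240 bands

Specimen A: adjusted count: 171 − 13 = 158 bands.
Specimen A: 158 bands at 2 per year is 158 / 2 = 79 years.
A: 67.1 mm over 79 years gives 67.1 / 79 ≈ 0.849 mm/yr.
For B, 101.7 / 0.849 = 119.79 years; at 2 bands per year that is 119.79 × 2 ≈ 240 bands.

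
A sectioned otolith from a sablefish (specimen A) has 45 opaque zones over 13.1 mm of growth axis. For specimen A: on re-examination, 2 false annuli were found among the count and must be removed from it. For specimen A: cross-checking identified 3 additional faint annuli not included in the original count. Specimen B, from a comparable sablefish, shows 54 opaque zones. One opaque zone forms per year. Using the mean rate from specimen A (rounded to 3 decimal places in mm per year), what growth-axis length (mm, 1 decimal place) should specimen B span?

15.4 mm

Specimen A: after corrections the count is 45 − 2 + 3 = 46 opaque zones.
A: Mean rate = 13.1 mm / 46 years ≈ 0.285 mm/year.
B's length ≈ 0.285 × 54 = 15.4 mm.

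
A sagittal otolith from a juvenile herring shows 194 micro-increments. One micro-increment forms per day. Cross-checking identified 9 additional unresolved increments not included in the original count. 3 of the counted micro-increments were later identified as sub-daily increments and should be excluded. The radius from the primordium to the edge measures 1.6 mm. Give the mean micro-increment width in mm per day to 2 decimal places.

0.01 mm per day

True micro-increment count = 194 − 3 + 9 = 200.
Mean rate = 1.6 mm / 200 days ≈ 0.01 mm per day.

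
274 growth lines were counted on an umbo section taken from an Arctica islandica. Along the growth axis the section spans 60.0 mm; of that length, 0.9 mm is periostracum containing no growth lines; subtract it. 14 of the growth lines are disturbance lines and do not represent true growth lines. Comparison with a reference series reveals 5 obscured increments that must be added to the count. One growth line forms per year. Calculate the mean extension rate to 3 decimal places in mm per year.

0.223 mm per year

After corrections the count is 274 − 14 + 5 = 265 growth lines.
Removing the 0.9 mm offcut leaves 60.0 − 0.9 = 59.1 mm.
Extension rate ≈ 59.1 / 265 = 0.223 mm per year.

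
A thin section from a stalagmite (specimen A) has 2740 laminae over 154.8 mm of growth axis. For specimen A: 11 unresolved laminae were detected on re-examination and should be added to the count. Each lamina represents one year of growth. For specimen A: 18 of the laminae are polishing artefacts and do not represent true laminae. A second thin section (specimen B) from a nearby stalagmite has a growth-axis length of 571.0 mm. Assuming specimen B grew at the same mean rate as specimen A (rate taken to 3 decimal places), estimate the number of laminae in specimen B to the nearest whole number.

Specimen A: correcting the raw count gives 2740 − 18 + 11 = 2733 true laminae.
A: Extension rate ≈ 154.8 / 2733 = 0.057 mm/year.
B spans 571.0 / 0.057 = 10017.54 years ≈ 10018 laminae.

10018 laminae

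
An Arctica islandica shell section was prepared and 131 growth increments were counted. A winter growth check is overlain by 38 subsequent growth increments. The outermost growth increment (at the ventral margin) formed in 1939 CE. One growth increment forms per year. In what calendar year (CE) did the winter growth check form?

1901 CE

There are 38 growth increments younger than the winter growth check.
The growth increment at the ventral margin is 1939 CE, so the winter growth check dates to 1939 − 38 = 1901 CE.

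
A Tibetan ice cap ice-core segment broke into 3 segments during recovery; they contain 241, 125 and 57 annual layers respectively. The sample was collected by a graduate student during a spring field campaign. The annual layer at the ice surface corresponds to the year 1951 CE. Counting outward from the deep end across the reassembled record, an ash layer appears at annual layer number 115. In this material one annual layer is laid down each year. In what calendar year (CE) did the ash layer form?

Total annual layers = 241 + 125 + 57 = 423.
Between annual layer 115 and the ice surface there are 423 − 115 = 308 annual layers.
1951 − 308 = 1643 CE.

1643 CE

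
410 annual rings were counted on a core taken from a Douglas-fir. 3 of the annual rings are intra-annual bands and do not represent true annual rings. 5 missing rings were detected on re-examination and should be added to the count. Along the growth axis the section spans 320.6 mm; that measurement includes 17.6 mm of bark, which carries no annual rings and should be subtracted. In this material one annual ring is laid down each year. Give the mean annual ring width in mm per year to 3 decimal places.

0.735 mm per year

Adjusted count: 410 − 3 + 5 = 412 annual rings.
Net length = 320.6 − 17.6 = 303.0 mm.
Mean rate = 303.0 mm / 412 years ≈ 0.735 mm per year.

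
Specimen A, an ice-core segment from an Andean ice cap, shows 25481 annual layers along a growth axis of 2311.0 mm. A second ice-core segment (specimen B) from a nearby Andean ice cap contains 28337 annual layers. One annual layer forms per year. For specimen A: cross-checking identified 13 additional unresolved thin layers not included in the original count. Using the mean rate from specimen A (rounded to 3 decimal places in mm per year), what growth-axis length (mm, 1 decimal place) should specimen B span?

Specimen A: after corrections the count is 25481 + 13 = 25494 annual layers.
A: Extension rate ≈ 2311.0 / 25494 = 0.091 mm per year.
Length of B = 0.091 × 28337 = 2578.7 mm.

2578.7 mm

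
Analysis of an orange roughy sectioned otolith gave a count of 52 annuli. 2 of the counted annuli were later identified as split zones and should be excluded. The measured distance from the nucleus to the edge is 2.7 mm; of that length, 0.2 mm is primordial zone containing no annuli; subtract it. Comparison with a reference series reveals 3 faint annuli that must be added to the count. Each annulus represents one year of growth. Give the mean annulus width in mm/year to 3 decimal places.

Adjusted count: 52 − 2 + 3 = 53 annuli.
The growth record spans 2.7 − 0.2 = 2.5 mm.
Extension rate ≈ 2.5 / 53 = 0.047 mm/year.

0.047 mm/year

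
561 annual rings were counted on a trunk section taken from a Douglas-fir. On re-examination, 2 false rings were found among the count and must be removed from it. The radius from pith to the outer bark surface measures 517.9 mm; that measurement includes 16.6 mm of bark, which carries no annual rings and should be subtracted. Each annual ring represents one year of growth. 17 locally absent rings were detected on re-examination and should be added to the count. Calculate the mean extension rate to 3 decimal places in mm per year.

0.870 mm per year

After corrections the count is 561 − 2 + 17 = 576 annual rings.
Removing the 16.6 mm offcut leaves 517.9 − 16.6 = 501.3 mm.
Extension rate ≈ 501.3 / 576 = 0.870 mm per year.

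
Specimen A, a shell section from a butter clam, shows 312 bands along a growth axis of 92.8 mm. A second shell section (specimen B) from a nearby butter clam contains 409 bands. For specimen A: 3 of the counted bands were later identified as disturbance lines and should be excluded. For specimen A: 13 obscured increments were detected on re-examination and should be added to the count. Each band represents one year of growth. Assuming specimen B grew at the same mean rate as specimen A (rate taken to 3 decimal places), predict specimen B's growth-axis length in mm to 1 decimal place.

117.8 mm

Specimen A: correcting the raw count gives 312 − 3 + 13 = 322 true bands.
A: Extension rate ≈ 92.8 / 322 = 0.288 mm/year.
B's length ≈ 0.288 × 409 = 117.8 mm.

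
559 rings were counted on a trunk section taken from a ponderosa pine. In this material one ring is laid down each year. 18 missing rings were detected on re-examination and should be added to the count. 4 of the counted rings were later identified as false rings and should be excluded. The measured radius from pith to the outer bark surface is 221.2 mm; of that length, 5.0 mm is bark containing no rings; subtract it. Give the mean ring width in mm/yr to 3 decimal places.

Correcting the raw count gives 559 − 4 + 18 = 573 true rings.
Removing the 5.0 mm offcut leaves 221.2 − 5.0 = 216.2 mm.
216.2 mm over 573 years gives 216.2 / 573 ≈ 0.377 mm/yr.

0.377 mm/yr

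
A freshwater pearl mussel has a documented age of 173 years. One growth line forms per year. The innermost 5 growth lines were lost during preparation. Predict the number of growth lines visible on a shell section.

One growth line per year gives 173 growth lines over 173 years.
Less the 5 uncaptured growth lines: 173 − 5 = 168.

168 growth lines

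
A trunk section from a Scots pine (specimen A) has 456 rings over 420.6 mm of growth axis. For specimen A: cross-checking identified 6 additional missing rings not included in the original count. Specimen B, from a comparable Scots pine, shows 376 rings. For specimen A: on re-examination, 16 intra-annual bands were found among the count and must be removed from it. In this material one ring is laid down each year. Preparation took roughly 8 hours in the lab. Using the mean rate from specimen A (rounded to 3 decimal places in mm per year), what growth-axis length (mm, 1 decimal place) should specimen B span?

Specimen A: after corrections the count is 456 − 16 + 6 = 446 rings.
A: Mean rate = 420.6 mm / 446 years ≈ 0.943 mm per year.
Length of B = 0.943 × 376 = 354.6 mm.

354.6 mm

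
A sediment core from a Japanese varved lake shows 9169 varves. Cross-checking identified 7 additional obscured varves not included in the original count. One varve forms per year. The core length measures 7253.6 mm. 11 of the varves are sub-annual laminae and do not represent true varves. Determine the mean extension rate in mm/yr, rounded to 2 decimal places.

0.79 mm/yr

Adjusted count: 9169 − 11 + 7 = 9165 varves.
Mean rate = 7253.6 mm / 9165 years ≈ 0.79 mm/yr.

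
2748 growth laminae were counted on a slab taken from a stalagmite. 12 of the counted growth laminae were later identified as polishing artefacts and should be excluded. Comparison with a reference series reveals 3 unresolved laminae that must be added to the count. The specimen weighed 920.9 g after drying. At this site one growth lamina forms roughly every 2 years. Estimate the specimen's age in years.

Adjusted count: 2748 − 12 + 3 = 2739 growth laminae.
Multiplying by 2 years per growth lamina: 2739 × 2 = 5478 years.

5478 years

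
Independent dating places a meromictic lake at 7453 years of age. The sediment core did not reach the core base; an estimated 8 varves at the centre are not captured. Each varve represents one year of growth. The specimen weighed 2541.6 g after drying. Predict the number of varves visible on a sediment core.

One varve per year gives 7453 varves over 7453 years.
Subtracting the 8 varves not captured gives 7453 − 8 = 7445 varves in the record.

7445 varves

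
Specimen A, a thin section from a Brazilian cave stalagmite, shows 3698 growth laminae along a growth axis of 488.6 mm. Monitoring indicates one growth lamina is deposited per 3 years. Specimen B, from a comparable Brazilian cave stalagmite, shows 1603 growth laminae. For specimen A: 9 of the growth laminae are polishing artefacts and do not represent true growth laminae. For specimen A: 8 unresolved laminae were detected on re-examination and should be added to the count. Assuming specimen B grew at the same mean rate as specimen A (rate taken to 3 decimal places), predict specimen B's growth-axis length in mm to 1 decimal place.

Specimen A: after corrections the count is 3698 − 9 + 8 = 3697 growth laminae.
Specimen A: at 3 years per growth lamina, 3697 × 3 = 11091 years.
A: 488.6 mm over 11091 years gives 488.6 / 11091 ≈ 0.044 mm/yr.
Specimen B: at 3 years per growth lamina, 1603 × 3 = 4809 years. Length of B = 0.044 × 4809 = 211.6 mm.

211.6 mm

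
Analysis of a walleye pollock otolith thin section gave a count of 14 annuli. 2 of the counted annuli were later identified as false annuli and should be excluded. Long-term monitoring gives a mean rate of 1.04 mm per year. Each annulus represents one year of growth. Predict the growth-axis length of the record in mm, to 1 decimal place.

Correcting the raw count gives 14 − 2 = 12 true annuli.
Length ≈ 1.04 × 12 = 12.5 mm.

12.5 mm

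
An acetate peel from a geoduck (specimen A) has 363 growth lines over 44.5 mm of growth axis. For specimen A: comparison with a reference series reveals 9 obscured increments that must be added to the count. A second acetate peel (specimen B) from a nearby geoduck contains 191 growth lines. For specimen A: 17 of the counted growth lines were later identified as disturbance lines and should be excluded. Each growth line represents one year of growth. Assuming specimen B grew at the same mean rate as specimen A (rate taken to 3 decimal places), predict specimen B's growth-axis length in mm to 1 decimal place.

Specimen A: adjusted count: 363 − 17 + 9 = 355 growth lines.
A: 44.5 mm over 355 years gives 44.5 / 355 ≈ 0.125 mm/year.
B's length ≈ 0.125 × 191 = 23.9 mm.

23.9 mm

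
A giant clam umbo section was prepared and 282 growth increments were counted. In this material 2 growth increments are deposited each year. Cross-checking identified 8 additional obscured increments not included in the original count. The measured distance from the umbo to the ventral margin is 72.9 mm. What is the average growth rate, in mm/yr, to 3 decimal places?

After corrections the count is 282 + 8 = 290 growth increments.
With 2 growth increments per year, 290 / 2 = 145 years.
Mean rate = 72.9 mm / 145 years ≈ 0.503 mm/yr.

0.503 mm/yr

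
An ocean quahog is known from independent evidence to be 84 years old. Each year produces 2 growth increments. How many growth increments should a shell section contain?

168 growth increments

With 2 growth increments per year, 84 years would produce 84 × 2 = 168 growth increments.
So 168 growth increments should be present.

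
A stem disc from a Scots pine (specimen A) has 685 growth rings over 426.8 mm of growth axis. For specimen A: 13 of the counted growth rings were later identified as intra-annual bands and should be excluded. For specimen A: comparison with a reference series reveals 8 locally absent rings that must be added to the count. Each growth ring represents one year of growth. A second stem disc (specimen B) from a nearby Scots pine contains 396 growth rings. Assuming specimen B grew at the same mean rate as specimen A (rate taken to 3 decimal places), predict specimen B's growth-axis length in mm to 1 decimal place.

Specimen A: correcting the raw count gives 685 − 13 + 8 = 680 true growth rings.
A: 426.8 mm over 680 years gives 426.8 / 680 ≈ 0.628 mm per year.
B's length ≈ 0.628 × 396 = 248.7 mm.

248.7 mm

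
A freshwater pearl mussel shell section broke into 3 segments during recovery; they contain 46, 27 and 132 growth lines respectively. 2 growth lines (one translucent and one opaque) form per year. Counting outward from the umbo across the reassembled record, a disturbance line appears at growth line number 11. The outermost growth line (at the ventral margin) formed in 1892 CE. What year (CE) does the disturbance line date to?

Total growth lines = 46 + 27 + 132 = 205.
The disturbance line sits at growth line 11 from the umbo, so 205 − 11 = 194 growth lines formed after it.
With 2 growth lines per year, 194 / 2 = 97 years.
Counting back 97 years from 1892 CE places the disturbance line in 1892 − 97 = 1795 CE.

1795 CE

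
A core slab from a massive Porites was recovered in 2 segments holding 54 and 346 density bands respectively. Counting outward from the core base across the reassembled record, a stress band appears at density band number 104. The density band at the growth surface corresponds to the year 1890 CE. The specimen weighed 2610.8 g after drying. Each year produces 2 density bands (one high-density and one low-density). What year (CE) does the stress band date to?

Total density bands = 54 + 346 = 400.
400 − 104 = 296 density bands lie beyond the stress band toward the growth surface.
With 2 density bands per year, 296 / 2 = 148 years.
1890 − 148 = 1742 CE.

1742 CE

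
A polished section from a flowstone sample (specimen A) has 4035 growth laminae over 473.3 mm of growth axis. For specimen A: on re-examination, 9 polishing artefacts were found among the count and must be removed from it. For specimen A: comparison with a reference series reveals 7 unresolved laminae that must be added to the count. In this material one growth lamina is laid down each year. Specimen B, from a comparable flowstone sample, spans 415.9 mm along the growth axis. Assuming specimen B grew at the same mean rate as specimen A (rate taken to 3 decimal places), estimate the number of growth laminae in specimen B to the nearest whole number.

3555 growth laminae

Specimen A: true growth lamina count = 4035 − 9 + 7 = 4033.
A: 473.3 mm over 4033 years gives 473.3 / 4033 ≈ 0.117 mm/year.
B spans 415.9 / 0.117 = 3554.70 years ≈ 3555 growth laminae.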